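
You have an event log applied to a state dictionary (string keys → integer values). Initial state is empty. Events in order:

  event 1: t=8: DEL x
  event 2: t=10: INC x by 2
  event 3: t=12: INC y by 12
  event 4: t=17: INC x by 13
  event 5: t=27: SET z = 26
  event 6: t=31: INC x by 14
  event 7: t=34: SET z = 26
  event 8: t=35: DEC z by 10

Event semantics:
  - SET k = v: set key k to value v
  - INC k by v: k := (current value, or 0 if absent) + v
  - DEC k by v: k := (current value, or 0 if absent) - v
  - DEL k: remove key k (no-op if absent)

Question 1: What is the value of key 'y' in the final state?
Track key 'y' through all 8 events:
  event 1 (t=8: DEL x): y unchanged
  event 2 (t=10: INC x by 2): y unchanged
  event 3 (t=12: INC y by 12): y (absent) -> 12
  event 4 (t=17: INC x by 13): y unchanged
  event 5 (t=27: SET z = 26): y unchanged
  event 6 (t=31: INC x by 14): y unchanged
  event 7 (t=34: SET z = 26): y unchanged
  event 8 (t=35: DEC z by 10): y unchanged
Final: y = 12

Answer: 12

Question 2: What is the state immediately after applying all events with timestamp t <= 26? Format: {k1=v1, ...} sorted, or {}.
Apply events with t <= 26 (4 events):
  after event 1 (t=8: DEL x): {}
  after event 2 (t=10: INC x by 2): {x=2}
  after event 3 (t=12: INC y by 12): {x=2, y=12}
  after event 4 (t=17: INC x by 13): {x=15, y=12}

Answer: {x=15, y=12}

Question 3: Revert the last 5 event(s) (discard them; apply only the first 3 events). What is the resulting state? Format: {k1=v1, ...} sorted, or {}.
Answer: {x=2, y=12}

Derivation:
Keep first 3 events (discard last 5):
  after event 1 (t=8: DEL x): {}
  after event 2 (t=10: INC x by 2): {x=2}
  after event 3 (t=12: INC y by 12): {x=2, y=12}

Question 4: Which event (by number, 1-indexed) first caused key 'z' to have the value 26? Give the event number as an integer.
Answer: 5

Derivation:
Looking for first event where z becomes 26:
  event 5: z (absent) -> 26  <-- first match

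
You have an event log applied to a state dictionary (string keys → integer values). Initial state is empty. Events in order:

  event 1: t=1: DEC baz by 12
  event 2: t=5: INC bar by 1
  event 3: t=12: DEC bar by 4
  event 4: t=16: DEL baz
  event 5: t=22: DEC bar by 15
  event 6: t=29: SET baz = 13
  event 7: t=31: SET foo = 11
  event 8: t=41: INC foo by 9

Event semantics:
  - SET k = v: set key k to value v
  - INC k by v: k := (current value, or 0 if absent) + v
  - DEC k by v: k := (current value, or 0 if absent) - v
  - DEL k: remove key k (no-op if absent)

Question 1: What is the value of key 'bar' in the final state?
Track key 'bar' through all 8 events:
  event 1 (t=1: DEC baz by 12): bar unchanged
  event 2 (t=5: INC bar by 1): bar (absent) -> 1
  event 3 (t=12: DEC bar by 4): bar 1 -> -3
  event 4 (t=16: DEL baz): bar unchanged
  event 5 (t=22: DEC bar by 15): bar -3 -> -18
  event 6 (t=29: SET baz = 13): bar unchanged
  event 7 (t=31: SET foo = 11): bar unchanged
  event 8 (t=41: INC foo by 9): bar unchanged
Final: bar = -18

Answer: -18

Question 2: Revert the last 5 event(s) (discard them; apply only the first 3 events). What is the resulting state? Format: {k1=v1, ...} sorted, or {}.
Answer: {bar=-3, baz=-12}

Derivation:
Keep first 3 events (discard last 5):
  after event 1 (t=1: DEC baz by 12): {baz=-12}
  after event 2 (t=5: INC bar by 1): {bar=1, baz=-12}
  after event 3 (t=12: DEC bar by 4): {bar=-3, baz=-12}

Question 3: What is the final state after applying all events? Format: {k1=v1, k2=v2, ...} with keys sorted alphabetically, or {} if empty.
  after event 1 (t=1: DEC baz by 12): {baz=-12}
  after event 2 (t=5: INC bar by 1): {bar=1, baz=-12}
  after event 3 (t=12: DEC bar by 4): {bar=-3, baz=-12}
  after event 4 (t=16: DEL baz): {bar=-3}
  after event 5 (t=22: DEC bar by 15): {bar=-18}
  after event 6 (t=29: SET baz = 13): {bar=-18, baz=13}
  after event 7 (t=31: SET foo = 11): {bar=-18, baz=13, foo=11}
  after event 8 (t=41: INC foo by 9): {bar=-18, baz=13, foo=20}

Answer: {bar=-18, baz=13, foo=20}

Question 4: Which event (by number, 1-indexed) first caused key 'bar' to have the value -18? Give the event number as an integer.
Answer: 5

Derivation:
Looking for first event where bar becomes -18:
  event 2: bar = 1
  event 3: bar = -3
  event 4: bar = -3
  event 5: bar -3 -> -18  <-- first match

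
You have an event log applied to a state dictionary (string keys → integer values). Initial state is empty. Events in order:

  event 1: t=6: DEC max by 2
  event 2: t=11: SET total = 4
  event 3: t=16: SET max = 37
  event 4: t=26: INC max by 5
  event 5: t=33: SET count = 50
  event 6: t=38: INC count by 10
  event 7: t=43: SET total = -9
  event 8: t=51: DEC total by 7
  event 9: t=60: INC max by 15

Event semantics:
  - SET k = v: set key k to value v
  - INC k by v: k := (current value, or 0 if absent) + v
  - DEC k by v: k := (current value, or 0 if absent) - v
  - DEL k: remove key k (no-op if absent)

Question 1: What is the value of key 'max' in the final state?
Answer: 57

Derivation:
Track key 'max' through all 9 events:
  event 1 (t=6: DEC max by 2): max (absent) -> -2
  event 2 (t=11: SET total = 4): max unchanged
  event 3 (t=16: SET max = 37): max -2 -> 37
  event 4 (t=26: INC max by 5): max 37 -> 42
  event 5 (t=33: SET count = 50): max unchanged
  event 6 (t=38: INC count by 10): max unchanged
  event 7 (t=43: SET total = -9): max unchanged
  event 8 (t=51: DEC total by 7): max unchanged
  event 9 (t=60: INC max by 15): max 42 -> 57
Final: max = 57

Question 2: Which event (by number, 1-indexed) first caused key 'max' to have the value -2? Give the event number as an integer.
Answer: 1

Derivation:
Looking for first event where max becomes -2:
  event 1: max (absent) -> -2  <-- first match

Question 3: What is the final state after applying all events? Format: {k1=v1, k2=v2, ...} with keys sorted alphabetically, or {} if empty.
  after event 1 (t=6: DEC max by 2): {max=-2}
  after event 2 (t=11: SET total = 4): {max=-2, total=4}
  after event 3 (t=16: SET max = 37): {max=37, total=4}
  after event 4 (t=26: INC max by 5): {max=42, total=4}
  after event 5 (t=33: SET count = 50): {count=50, max=42, total=4}
  after event 6 (t=38: INC count by 10): {count=60, max=42, total=4}
  after event 7 (t=43: SET total = -9): {count=60, max=42, total=-9}
  after event 8 (t=51: DEC total by 7): {count=60, max=42, total=-16}
  after event 9 (t=60: INC max by 15): {count=60, max=57, total=-16}

Answer: {count=60, max=57, total=-16}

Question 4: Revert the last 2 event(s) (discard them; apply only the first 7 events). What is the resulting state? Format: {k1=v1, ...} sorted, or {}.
Keep first 7 events (discard last 2):
  after event 1 (t=6: DEC max by 2): {max=-2}
  after event 2 (t=11: SET total = 4): {max=-2, total=4}
  after event 3 (t=16: SET max = 37): {max=37, total=4}
  after event 4 (t=26: INC max by 5): {max=42, total=4}
  after event 5 (t=33: SET count = 50): {count=50, max=42, total=4}
  after event 6 (t=38: INC count by 10): {count=60, max=42, total=4}
  after event 7 (t=43: SET total = -9): {count=60, max=42, total=-9}

Answer: {count=60, max=42, total=-9}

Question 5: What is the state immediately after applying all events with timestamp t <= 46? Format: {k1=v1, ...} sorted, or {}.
Answer: {count=60, max=42, total=-9}

Derivation:
Apply events with t <= 46 (7 events):
  after event 1 (t=6: DEC max by 2): {max=-2}
  after event 2 (t=11: SET total = 4): {max=-2, total=4}
  after event 3 (t=16: SET max = 37): {max=37, total=4}
  after event 4 (t=26: INC max by 5): {max=42, total=4}
  after event 5 (t=33: SET count = 50): {count=50, max=42, total=4}
  after event 6 (t=38: INC count by 10): {count=60, max=42, total=4}
  after event 7 (t=43: SET total = -9): {count=60, max=42, total=-9}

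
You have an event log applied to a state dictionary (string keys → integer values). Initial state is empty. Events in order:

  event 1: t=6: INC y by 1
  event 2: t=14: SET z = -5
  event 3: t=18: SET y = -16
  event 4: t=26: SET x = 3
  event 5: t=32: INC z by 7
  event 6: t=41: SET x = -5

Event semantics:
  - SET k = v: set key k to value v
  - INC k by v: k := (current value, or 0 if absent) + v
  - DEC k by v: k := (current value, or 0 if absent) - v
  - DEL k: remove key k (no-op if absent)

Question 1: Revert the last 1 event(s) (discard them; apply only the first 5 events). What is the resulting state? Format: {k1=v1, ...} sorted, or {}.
Keep first 5 events (discard last 1):
  after event 1 (t=6: INC y by 1): {y=1}
  after event 2 (t=14: SET z = -5): {y=1, z=-5}
  after event 3 (t=18: SET y = -16): {y=-16, z=-5}
  after event 4 (t=26: SET x = 3): {x=3, y=-16, z=-5}
  after event 5 (t=32: INC z by 7): {x=3, y=-16, z=2}

Answer: {x=3, y=-16, z=2}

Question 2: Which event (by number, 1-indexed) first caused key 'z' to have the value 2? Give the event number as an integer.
Answer: 5

Derivation:
Looking for first event where z becomes 2:
  event 2: z = -5
  event 3: z = -5
  event 4: z = -5
  event 5: z -5 -> 2  <-- first match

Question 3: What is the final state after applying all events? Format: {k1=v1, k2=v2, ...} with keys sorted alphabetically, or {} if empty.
  after event 1 (t=6: INC y by 1): {y=1}
  after event 2 (t=14: SET z = -5): {y=1, z=-5}
  after event 3 (t=18: SET y = -16): {y=-16, z=-5}
  after event 4 (t=26: SET x = 3): {x=3, y=-16, z=-5}
  after event 5 (t=32: INC z by 7): {x=3, y=-16, z=2}
  after event 6 (t=41: SET x = -5): {x=-5, y=-16, z=2}

Answer: {x=-5, y=-16, z=2}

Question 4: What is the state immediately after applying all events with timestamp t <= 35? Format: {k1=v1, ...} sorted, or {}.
Apply events with t <= 35 (5 events):
  after event 1 (t=6: INC y by 1): {y=1}
  after event 2 (t=14: SET z = -5): {y=1, z=-5}
  after event 3 (t=18: SET y = -16): {y=-16, z=-5}
  after event 4 (t=26: SET x = 3): {x=3, y=-16, z=-5}
  after event 5 (t=32: INC z by 7): {x=3, y=-16, z=2}

Answer: {x=3, y=-16, z=2}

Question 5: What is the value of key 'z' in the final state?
Track key 'z' through all 6 events:
  event 1 (t=6: INC y by 1): z unchanged
  event 2 (t=14: SET z = -5): z (absent) -> -5
  event 3 (t=18: SET y = -16): z unchanged
  event 4 (t=26: SET x = 3): z unchanged
  event 5 (t=32: INC z by 7): z -5 -> 2
  event 6 (t=41: SET x = -5): z unchanged
Final: z = 2

Answer: 2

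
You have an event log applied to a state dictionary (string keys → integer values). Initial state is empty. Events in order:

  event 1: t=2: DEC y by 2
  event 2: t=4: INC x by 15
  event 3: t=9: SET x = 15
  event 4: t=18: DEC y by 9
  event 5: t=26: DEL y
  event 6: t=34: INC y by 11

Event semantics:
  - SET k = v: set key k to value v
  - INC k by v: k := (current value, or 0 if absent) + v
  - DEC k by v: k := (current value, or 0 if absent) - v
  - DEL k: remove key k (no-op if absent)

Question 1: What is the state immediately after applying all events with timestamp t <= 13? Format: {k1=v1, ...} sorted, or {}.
Answer: {x=15, y=-2}

Derivation:
Apply events with t <= 13 (3 events):
  after event 1 (t=2: DEC y by 2): {y=-2}
  after event 2 (t=4: INC x by 15): {x=15, y=-2}
  after event 3 (t=9: SET x = 15): {x=15, y=-2}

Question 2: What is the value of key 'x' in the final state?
Answer: 15

Derivation:
Track key 'x' through all 6 events:
  event 1 (t=2: DEC y by 2): x unchanged
  event 2 (t=4: INC x by 15): x (absent) -> 15
  event 3 (t=9: SET x = 15): x 15 -> 15
  event 4 (t=18: DEC y by 9): x unchanged
  event 5 (t=26: DEL y): x unchanged
  event 6 (t=34: INC y by 11): x unchanged
Final: x = 15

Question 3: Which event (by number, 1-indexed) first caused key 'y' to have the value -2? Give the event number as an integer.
Looking for first event where y becomes -2:
  event 1: y (absent) -> -2  <-- first match

Answer: 1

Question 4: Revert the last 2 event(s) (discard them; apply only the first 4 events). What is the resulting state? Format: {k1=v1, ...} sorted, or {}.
Keep first 4 events (discard last 2):
  after event 1 (t=2: DEC y by 2): {y=-2}
  after event 2 (t=4: INC x by 15): {x=15, y=-2}
  after event 3 (t=9: SET x = 15): {x=15, y=-2}
  after event 4 (t=18: DEC y by 9): {x=15, y=-11}

Answer: {x=15, y=-11}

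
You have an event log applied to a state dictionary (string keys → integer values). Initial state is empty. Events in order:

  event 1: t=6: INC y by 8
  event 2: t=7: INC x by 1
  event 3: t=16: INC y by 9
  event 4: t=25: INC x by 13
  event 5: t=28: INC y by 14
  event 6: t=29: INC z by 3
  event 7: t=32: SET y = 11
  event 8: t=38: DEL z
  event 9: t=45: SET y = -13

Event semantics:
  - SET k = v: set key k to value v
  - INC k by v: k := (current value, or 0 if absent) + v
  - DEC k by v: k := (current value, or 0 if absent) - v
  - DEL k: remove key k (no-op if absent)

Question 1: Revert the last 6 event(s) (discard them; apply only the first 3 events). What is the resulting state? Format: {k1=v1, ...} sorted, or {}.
Answer: {x=1, y=17}

Derivation:
Keep first 3 events (discard last 6):
  after event 1 (t=6: INC y by 8): {y=8}
  after event 2 (t=7: INC x by 1): {x=1, y=8}
  after event 3 (t=16: INC y by 9): {x=1, y=17}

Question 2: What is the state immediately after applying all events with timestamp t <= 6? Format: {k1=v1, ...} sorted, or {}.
Apply events with t <= 6 (1 events):
  after event 1 (t=6: INC y by 8): {y=8}

Answer: {y=8}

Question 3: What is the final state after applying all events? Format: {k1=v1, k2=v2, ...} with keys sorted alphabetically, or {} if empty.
  after event 1 (t=6: INC y by 8): {y=8}
  after event 2 (t=7: INC x by 1): {x=1, y=8}
  after event 3 (t=16: INC y by 9): {x=1, y=17}
  after event 4 (t=25: INC x by 13): {x=14, y=17}
  after event 5 (t=28: INC y by 14): {x=14, y=31}
  after event 6 (t=29: INC z by 3): {x=14, y=31, z=3}
  after event 7 (t=32: SET y = 11): {x=14, y=11, z=3}
  after event 8 (t=38: DEL z): {x=14, y=11}
  after event 9 (t=45: SET y = -13): {x=14, y=-13}

Answer: {x=14, y=-13}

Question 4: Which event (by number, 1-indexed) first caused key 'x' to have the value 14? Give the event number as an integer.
Answer: 4

Derivation:
Looking for first event where x becomes 14:
  event 2: x = 1
  event 3: x = 1
  event 4: x 1 -> 14  <-- first match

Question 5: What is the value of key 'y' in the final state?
Track key 'y' through all 9 events:
  event 1 (t=6: INC y by 8): y (absent) -> 8
  event 2 (t=7: INC x by 1): y unchanged
  event 3 (t=16: INC y by 9): y 8 -> 17
  event 4 (t=25: INC x by 13): y unchanged
  event 5 (t=28: INC y by 14): y 17 -> 31
  event 6 (t=29: INC z by 3): y unchanged
  event 7 (t=32: SET y = 11): y 31 -> 11
  event 8 (t=38: DEL z): y unchanged
  event 9 (t=45: SET y = -13): y 11 -> -13
Final: y = -13

Answer: -13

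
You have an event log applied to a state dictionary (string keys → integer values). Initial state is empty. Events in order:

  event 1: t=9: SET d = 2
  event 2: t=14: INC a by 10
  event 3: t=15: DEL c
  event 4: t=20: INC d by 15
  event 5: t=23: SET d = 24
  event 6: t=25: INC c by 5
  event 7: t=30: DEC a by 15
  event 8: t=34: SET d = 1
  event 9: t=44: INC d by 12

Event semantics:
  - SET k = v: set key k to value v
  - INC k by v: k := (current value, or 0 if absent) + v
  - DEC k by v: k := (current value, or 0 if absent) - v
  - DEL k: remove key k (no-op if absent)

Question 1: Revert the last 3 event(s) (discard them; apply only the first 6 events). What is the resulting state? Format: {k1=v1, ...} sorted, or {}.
Keep first 6 events (discard last 3):
  after event 1 (t=9: SET d = 2): {d=2}
  after event 2 (t=14: INC a by 10): {a=10, d=2}
  after event 3 (t=15: DEL c): {a=10, d=2}
  after event 4 (t=20: INC d by 15): {a=10, d=17}
  after event 5 (t=23: SET d = 24): {a=10, d=24}
  after event 6 (t=25: INC c by 5): {a=10, c=5, d=24}

Answer: {a=10, c=5, d=24}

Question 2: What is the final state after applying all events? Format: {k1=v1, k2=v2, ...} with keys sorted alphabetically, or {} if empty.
  after event 1 (t=9: SET d = 2): {d=2}
  after event 2 (t=14: INC a by 10): {a=10, d=2}
  after event 3 (t=15: DEL c): {a=10, d=2}
  after event 4 (t=20: INC d by 15): {a=10, d=17}
  after event 5 (t=23: SET d = 24): {a=10, d=24}
  after event 6 (t=25: INC c by 5): {a=10, c=5, d=24}
  after event 7 (t=30: DEC a by 15): {a=-5, c=5, d=24}
  after event 8 (t=34: SET d = 1): {a=-5, c=5, d=1}
  after event 9 (t=44: INC d by 12): {a=-5, c=5, d=13}

Answer: {a=-5, c=5, d=13}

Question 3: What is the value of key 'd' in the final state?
Answer: 13

Derivation:
Track key 'd' through all 9 events:
  event 1 (t=9: SET d = 2): d (absent) -> 2
  event 2 (t=14: INC a by 10): d unchanged
  event 3 (t=15: DEL c): d unchanged
  event 4 (t=20: INC d by 15): d 2 -> 17
  event 5 (t=23: SET d = 24): d 17 -> 24
  event 6 (t=25: INC c by 5): d unchanged
  event 7 (t=30: DEC a by 15): d unchanged
  event 8 (t=34: SET d = 1): d 24 -> 1
  event 9 (t=44: INC d by 12): d 1 -> 13
Final: d = 13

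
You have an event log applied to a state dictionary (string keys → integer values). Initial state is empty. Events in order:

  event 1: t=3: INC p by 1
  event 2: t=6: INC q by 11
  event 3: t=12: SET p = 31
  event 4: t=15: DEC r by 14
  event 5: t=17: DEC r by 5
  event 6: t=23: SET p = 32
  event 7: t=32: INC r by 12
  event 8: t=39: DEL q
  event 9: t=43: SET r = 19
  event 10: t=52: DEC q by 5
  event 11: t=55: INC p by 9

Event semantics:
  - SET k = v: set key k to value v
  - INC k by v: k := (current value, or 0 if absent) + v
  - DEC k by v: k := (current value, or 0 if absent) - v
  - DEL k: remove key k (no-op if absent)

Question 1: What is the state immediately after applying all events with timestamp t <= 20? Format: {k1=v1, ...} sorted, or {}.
Apply events with t <= 20 (5 events):
  after event 1 (t=3: INC p by 1): {p=1}
  after event 2 (t=6: INC q by 11): {p=1, q=11}
  after event 3 (t=12: SET p = 31): {p=31, q=11}
  after event 4 (t=15: DEC r by 14): {p=31, q=11, r=-14}
  after event 5 (t=17: DEC r by 5): {p=31, q=11, r=-19}

Answer: {p=31, q=11, r=-19}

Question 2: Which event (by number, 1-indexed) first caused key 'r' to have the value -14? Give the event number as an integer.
Looking for first event where r becomes -14:
  event 4: r (absent) -> -14  <-- first match

Answer: 4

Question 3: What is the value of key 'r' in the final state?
Answer: 19

Derivation:
Track key 'r' through all 11 events:
  event 1 (t=3: INC p by 1): r unchanged
  event 2 (t=6: INC q by 11): r unchanged
  event 3 (t=12: SET p = 31): r unchanged
  event 4 (t=15: DEC r by 14): r (absent) -> -14
  event 5 (t=17: DEC r by 5): r -14 -> -19
  event 6 (t=23: SET p = 32): r unchanged
  event 7 (t=32: INC r by 12): r -19 -> -7
  event 8 (t=39: DEL q): r unchanged
  event 9 (t=43: SET r = 19): r -7 -> 19
  event 10 (t=52: DEC q by 5): r unchanged
  event 11 (t=55: INC p by 9): r unchanged
Final: r = 19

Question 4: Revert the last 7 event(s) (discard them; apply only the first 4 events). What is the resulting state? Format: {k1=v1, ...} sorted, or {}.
Answer: {p=31, q=11, r=-14}

Derivation:
Keep first 4 events (discard last 7):
  after event 1 (t=3: INC p by 1): {p=1}
  after event 2 (t=6: INC q by 11): {p=1, q=11}
  after event 3 (t=12: SET p = 31): {p=31, q=11}
  after event 4 (t=15: DEC r by 14): {p=31, q=11, r=-14}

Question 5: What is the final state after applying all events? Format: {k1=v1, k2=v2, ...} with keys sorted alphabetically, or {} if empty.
  after event 1 (t=3: INC p by 1): {p=1}
  after event 2 (t=6: INC q by 11): {p=1, q=11}
  after event 3 (t=12: SET p = 31): {p=31, q=11}
  after event 4 (t=15: DEC r by 14): {p=31, q=11, r=-14}
  after event 5 (t=17: DEC r by 5): {p=31, q=11, r=-19}
  after event 6 (t=23: SET p = 32): {p=32, q=11, r=-19}
  after event 7 (t=32: INC r by 12): {p=32, q=11, r=-7}
  after event 8 (t=39: DEL q): {p=32, r=-7}
  after event 9 (t=43: SET r = 19): {p=32, r=19}
  after event 10 (t=52: DEC q by 5): {p=32, q=-5, r=19}
  after event 11 (t=55: INC p by 9): {p=41, q=-5, r=19}

Answer: {p=41, q=-5, r=19}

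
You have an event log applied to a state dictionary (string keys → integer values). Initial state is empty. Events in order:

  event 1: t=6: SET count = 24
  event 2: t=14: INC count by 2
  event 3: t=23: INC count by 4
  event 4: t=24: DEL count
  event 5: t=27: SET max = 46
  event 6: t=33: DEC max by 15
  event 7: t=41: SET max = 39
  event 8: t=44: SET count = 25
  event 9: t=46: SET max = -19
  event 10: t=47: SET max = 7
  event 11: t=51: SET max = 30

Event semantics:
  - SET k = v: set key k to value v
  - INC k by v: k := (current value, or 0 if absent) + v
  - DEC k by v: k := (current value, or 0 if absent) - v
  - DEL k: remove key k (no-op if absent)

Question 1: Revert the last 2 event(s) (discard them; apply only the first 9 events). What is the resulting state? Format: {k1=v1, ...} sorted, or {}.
Keep first 9 events (discard last 2):
  after event 1 (t=6: SET count = 24): {count=24}
  after event 2 (t=14: INC count by 2): {count=26}
  after event 3 (t=23: INC count by 4): {count=30}
  after event 4 (t=24: DEL count): {}
  after event 5 (t=27: SET max = 46): {max=46}
  after event 6 (t=33: DEC max by 15): {max=31}
  after event 7 (t=41: SET max = 39): {max=39}
  after event 8 (t=44: SET count = 25): {count=25, max=39}
  after event 9 (t=46: SET max = -19): {count=25, max=-19}

Answer: {count=25, max=-19}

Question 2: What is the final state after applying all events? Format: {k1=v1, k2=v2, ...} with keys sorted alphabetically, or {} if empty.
Answer: {count=25, max=30}

Derivation:
  after event 1 (t=6: SET count = 24): {count=24}
  after event 2 (t=14: INC count by 2): {count=26}
  after event 3 (t=23: INC count by 4): {count=30}
  after event 4 (t=24: DEL count): {}
  after event 5 (t=27: SET max = 46): {max=46}
  after event 6 (t=33: DEC max by 15): {max=31}
  after event 7 (t=41: SET max = 39): {max=39}
  after event 8 (t=44: SET count = 25): {count=25, max=39}
  after event 9 (t=46: SET max = -19): {count=25, max=-19}
  after event 10 (t=47: SET max = 7): {count=25, max=7}
  after event 11 (t=51: SET max = 30): {count=25, max=30}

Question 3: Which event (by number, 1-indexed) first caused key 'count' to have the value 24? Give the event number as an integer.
Answer: 1

Derivation:
Looking for first event where count becomes 24:
  event 1: count (absent) -> 24  <-- first match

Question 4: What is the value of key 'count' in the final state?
Answer: 25

Derivation:
Track key 'count' through all 11 events:
  event 1 (t=6: SET count = 24): count (absent) -> 24
  event 2 (t=14: INC count by 2): count 24 -> 26
  event 3 (t=23: INC count by 4): count 26 -> 30
  event 4 (t=24: DEL count): count 30 -> (absent)
  event 5 (t=27: SET max = 46): count unchanged
  event 6 (t=33: DEC max by 15): count unchanged
  event 7 (t=41: SET max = 39): count unchanged
  event 8 (t=44: SET count = 25): count (absent) -> 25
  event 9 (t=46: SET max = -19): count unchanged
  event 10 (t=47: SET max = 7): count unchanged
  event 11 (t=51: SET max = 30): count unchanged
Final: count = 25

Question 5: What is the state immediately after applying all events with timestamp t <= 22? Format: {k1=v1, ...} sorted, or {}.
Answer: {count=26}

Derivation:
Apply events with t <= 22 (2 events):
  after event 1 (t=6: SET count = 24): {count=24}
  after event 2 (t=14: INC count by 2): {count=26}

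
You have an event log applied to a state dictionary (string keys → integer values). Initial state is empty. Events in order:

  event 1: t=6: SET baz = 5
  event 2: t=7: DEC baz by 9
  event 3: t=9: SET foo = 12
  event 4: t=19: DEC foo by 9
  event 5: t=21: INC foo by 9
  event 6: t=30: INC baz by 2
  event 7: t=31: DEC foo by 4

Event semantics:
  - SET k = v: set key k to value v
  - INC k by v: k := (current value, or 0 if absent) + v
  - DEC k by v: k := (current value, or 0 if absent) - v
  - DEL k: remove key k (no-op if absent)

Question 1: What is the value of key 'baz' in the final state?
Track key 'baz' through all 7 events:
  event 1 (t=6: SET baz = 5): baz (absent) -> 5
  event 2 (t=7: DEC baz by 9): baz 5 -> -4
  event 3 (t=9: SET foo = 12): baz unchanged
  event 4 (t=19: DEC foo by 9): baz unchanged
  event 5 (t=21: INC foo by 9): baz unchanged
  event 6 (t=30: INC baz by 2): baz -4 -> -2
  event 7 (t=31: DEC foo by 4): baz unchanged
Final: baz = -2

Answer: -2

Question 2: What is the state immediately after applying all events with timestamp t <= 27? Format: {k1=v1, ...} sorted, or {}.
Apply events with t <= 27 (5 events):
  after event 1 (t=6: SET baz = 5): {baz=5}
  after event 2 (t=7: DEC baz by 9): {baz=-4}
  after event 3 (t=9: SET foo = 12): {baz=-4, foo=12}
  after event 4 (t=19: DEC foo by 9): {baz=-4, foo=3}
  after event 5 (t=21: INC foo by 9): {baz=-4, foo=12}

Answer: {baz=-4, foo=12}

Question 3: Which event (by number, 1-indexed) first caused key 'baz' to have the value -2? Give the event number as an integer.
Looking for first event where baz becomes -2:
  event 1: baz = 5
  event 2: baz = -4
  event 3: baz = -4
  event 4: baz = -4
  event 5: baz = -4
  event 6: baz -4 -> -2  <-- first match

Answer: 6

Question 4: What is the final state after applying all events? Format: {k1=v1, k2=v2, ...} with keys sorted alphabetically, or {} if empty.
  after event 1 (t=6: SET baz = 5): {baz=5}
  after event 2 (t=7: DEC baz by 9): {baz=-4}
  after event 3 (t=9: SET foo = 12): {baz=-4, foo=12}
  after event 4 (t=19: DEC foo by 9): {baz=-4, foo=3}
  after event 5 (t=21: INC foo by 9): {baz=-4, foo=12}
  after event 6 (t=30: INC baz by 2): {baz=-2, foo=12}
  after event 7 (t=31: DEC foo by 4): {baz=-2, foo=8}

Answer: {baz=-2, foo=8}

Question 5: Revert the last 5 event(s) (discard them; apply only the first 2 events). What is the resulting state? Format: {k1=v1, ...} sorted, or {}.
Answer: {baz=-4}

Derivation:
Keep first 2 events (discard last 5):
  after event 1 (t=6: SET baz = 5): {baz=5}
  after event 2 (t=7: DEC baz by 9): {baz=-4}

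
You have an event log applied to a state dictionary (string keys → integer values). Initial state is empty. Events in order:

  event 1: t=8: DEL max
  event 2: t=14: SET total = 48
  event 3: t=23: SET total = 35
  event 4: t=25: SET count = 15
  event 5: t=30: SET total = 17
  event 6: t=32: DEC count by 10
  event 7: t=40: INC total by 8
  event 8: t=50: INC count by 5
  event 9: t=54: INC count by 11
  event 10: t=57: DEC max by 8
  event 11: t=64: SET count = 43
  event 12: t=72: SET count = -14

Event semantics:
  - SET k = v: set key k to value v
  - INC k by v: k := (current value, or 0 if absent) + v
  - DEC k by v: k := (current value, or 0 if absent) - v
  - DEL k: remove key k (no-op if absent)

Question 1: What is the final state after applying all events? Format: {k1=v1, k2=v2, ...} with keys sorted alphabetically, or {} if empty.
  after event 1 (t=8: DEL max): {}
  after event 2 (t=14: SET total = 48): {total=48}
  after event 3 (t=23: SET total = 35): {total=35}
  after event 4 (t=25: SET count = 15): {count=15, total=35}
  after event 5 (t=30: SET total = 17): {count=15, total=17}
  after event 6 (t=32: DEC count by 10): {count=5, total=17}
  after event 7 (t=40: INC total by 8): {count=5, total=25}
  after event 8 (t=50: INC count by 5): {count=10, total=25}
  after event 9 (t=54: INC count by 11): {count=21, total=25}
  after event 10 (t=57: DEC max by 8): {count=21, max=-8, total=25}
  after event 11 (t=64: SET count = 43): {count=43, max=-8, total=25}
  after event 12 (t=72: SET count = -14): {count=-14, max=-8, total=25}

Answer: {count=-14, max=-8, total=25}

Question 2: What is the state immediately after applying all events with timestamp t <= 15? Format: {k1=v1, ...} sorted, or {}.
Apply events with t <= 15 (2 events):
  after event 1 (t=8: DEL max): {}
  after event 2 (t=14: SET total = 48): {total=48}

Answer: {total=48}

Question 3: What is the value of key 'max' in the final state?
Track key 'max' through all 12 events:
  event 1 (t=8: DEL max): max (absent) -> (absent)
  event 2 (t=14: SET total = 48): max unchanged
  event 3 (t=23: SET total = 35): max unchanged
  event 4 (t=25: SET count = 15): max unchanged
  event 5 (t=30: SET total = 17): max unchanged
  event 6 (t=32: DEC count by 10): max unchanged
  event 7 (t=40: INC total by 8): max unchanged
  event 8 (t=50: INC count by 5): max unchanged
  event 9 (t=54: INC count by 11): max unchanged
  event 10 (t=57: DEC max by 8): max (absent) -> -8
  event 11 (t=64: SET count = 43): max unchanged
  event 12 (t=72: SET count = -14): max unchanged
Final: max = -8

Answer: -8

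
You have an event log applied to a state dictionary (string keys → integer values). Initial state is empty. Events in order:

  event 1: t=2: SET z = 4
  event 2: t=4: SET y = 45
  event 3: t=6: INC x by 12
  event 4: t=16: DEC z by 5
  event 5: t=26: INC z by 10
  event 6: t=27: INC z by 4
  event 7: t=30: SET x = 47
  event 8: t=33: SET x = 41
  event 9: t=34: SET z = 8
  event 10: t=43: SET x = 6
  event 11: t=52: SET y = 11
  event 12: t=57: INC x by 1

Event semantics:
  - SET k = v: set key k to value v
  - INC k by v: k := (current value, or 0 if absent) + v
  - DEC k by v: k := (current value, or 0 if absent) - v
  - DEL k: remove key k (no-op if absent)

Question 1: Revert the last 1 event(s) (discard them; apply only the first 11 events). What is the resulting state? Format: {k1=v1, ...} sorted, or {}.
Answer: {x=6, y=11, z=8}

Derivation:
Keep first 11 events (discard last 1):
  after event 1 (t=2: SET z = 4): {z=4}
  after event 2 (t=4: SET y = 45): {y=45, z=4}
  after event 3 (t=6: INC x by 12): {x=12, y=45, z=4}
  after event 4 (t=16: DEC z by 5): {x=12, y=45, z=-1}
  after event 5 (t=26: INC z by 10): {x=12, y=45, z=9}
  after event 6 (t=27: INC z by 4): {x=12, y=45, z=13}
  after event 7 (t=30: SET x = 47): {x=47, y=45, z=13}
  after event 8 (t=33: SET x = 41): {x=41, y=45, z=13}
  after event 9 (t=34: SET z = 8): {x=41, y=45, z=8}
  after event 10 (t=43: SET x = 6): {x=6, y=45, z=8}
  after event 11 (t=52: SET y = 11): {x=6, y=11, z=8}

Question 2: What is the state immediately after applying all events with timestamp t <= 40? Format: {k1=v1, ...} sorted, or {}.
Apply events with t <= 40 (9 events):
  after event 1 (t=2: SET z = 4): {z=4}
  after event 2 (t=4: SET y = 45): {y=45, z=4}
  after event 3 (t=6: INC x by 12): {x=12, y=45, z=4}
  after event 4 (t=16: DEC z by 5): {x=12, y=45, z=-1}
  after event 5 (t=26: INC z by 10): {x=12, y=45, z=9}
  after event 6 (t=27: INC z by 4): {x=12, y=45, z=13}
  after event 7 (t=30: SET x = 47): {x=47, y=45, z=13}
  after event 8 (t=33: SET x = 41): {x=41, y=45, z=13}
  after event 9 (t=34: SET z = 8): {x=41, y=45, z=8}

Answer: {x=41, y=45, z=8}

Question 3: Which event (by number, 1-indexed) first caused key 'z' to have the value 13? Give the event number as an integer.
Answer: 6

Derivation:
Looking for first event where z becomes 13:
  event 1: z = 4
  event 2: z = 4
  event 3: z = 4
  event 4: z = -1
  event 5: z = 9
  event 6: z 9 -> 13  <-- first match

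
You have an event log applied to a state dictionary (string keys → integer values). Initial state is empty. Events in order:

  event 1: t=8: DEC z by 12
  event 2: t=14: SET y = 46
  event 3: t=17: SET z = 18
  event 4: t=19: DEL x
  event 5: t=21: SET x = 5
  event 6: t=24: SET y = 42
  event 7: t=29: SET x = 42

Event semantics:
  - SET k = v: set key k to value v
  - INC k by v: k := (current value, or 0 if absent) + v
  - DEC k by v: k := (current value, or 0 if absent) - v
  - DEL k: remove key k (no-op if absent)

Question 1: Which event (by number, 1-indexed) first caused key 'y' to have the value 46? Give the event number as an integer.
Answer: 2

Derivation:
Looking for first event where y becomes 46:
  event 2: y (absent) -> 46  <-- first match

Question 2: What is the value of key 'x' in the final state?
Answer: 42

Derivation:
Track key 'x' through all 7 events:
  event 1 (t=8: DEC z by 12): x unchanged
  event 2 (t=14: SET y = 46): x unchanged
  event 3 (t=17: SET z = 18): x unchanged
  event 4 (t=19: DEL x): x (absent) -> (absent)
  event 5 (t=21: SET x = 5): x (absent) -> 5
  event 6 (t=24: SET y = 42): x unchanged
  event 7 (t=29: SET x = 42): x 5 -> 42
Final: x = 42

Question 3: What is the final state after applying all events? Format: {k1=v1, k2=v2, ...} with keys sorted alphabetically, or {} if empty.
Answer: {x=42, y=42, z=18}

Derivation:
  after event 1 (t=8: DEC z by 12): {z=-12}
  after event 2 (t=14: SET y = 46): {y=46, z=-12}
  after event 3 (t=17: SET z = 18): {y=46, z=18}
  after event 4 (t=19: DEL x): {y=46, z=18}
  after event 5 (t=21: SET x = 5): {x=5, y=46, z=18}
  after event 6 (t=24: SET y = 42): {x=5, y=42, z=18}
  after event 7 (t=29: SET x = 42): {x=42, y=42, z=18}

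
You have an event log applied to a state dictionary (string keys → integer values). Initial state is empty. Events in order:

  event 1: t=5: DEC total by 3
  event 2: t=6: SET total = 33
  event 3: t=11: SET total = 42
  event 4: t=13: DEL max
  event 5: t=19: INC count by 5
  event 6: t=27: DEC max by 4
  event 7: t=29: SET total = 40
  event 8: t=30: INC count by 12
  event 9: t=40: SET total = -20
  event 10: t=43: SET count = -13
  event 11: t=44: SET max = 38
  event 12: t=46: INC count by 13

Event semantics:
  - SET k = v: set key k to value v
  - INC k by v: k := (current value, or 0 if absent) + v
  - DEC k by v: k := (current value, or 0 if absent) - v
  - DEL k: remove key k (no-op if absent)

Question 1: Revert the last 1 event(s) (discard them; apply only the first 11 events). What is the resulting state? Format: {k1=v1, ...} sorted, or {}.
Keep first 11 events (discard last 1):
  after event 1 (t=5: DEC total by 3): {total=-3}
  after event 2 (t=6: SET total = 33): {total=33}
  after event 3 (t=11: SET total = 42): {total=42}
  after event 4 (t=13: DEL max): {total=42}
  after event 5 (t=19: INC count by 5): {count=5, total=42}
  after event 6 (t=27: DEC max by 4): {count=5, max=-4, total=42}
  after event 7 (t=29: SET total = 40): {count=5, max=-4, total=40}
  after event 8 (t=30: INC count by 12): {count=17, max=-4, total=40}
  after event 9 (t=40: SET total = -20): {count=17, max=-4, total=-20}
  after event 10 (t=43: SET count = -13): {count=-13, max=-4, total=-20}
  after event 11 (t=44: SET max = 38): {count=-13, max=38, total=-20}

Answer: {count=-13, max=38, total=-20}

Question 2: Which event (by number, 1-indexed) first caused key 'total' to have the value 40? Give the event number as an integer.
Answer: 7

Derivation:
Looking for first event where total becomes 40:
  event 1: total = -3
  event 2: total = 33
  event 3: total = 42
  event 4: total = 42
  event 5: total = 42
  event 6: total = 42
  event 7: total 42 -> 40  <-- first match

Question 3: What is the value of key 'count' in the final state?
Answer: 0

Derivation:
Track key 'count' through all 12 events:
  event 1 (t=5: DEC total by 3): count unchanged
  event 2 (t=6: SET total = 33): count unchanged
  event 3 (t=11: SET total = 42): count unchanged
  event 4 (t=13: DEL max): count unchanged
  event 5 (t=19: INC count by 5): count (absent) -> 5
  event 6 (t=27: DEC max by 4): count unchanged
  event 7 (t=29: SET total = 40): count unchanged
  event 8 (t=30: INC count by 12): count 5 -> 17
  event 9 (t=40: SET total = -20): count unchanged
  event 10 (t=43: SET count = -13): count 17 -> -13
  event 11 (t=44: SET max = 38): count unchanged
  event 12 (t=46: INC count by 13): count -13 -> 0
Final: count = 0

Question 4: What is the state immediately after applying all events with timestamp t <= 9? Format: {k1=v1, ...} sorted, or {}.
Answer: {total=33}

Derivation:
Apply events with t <= 9 (2 events):
  after event 1 (t=5: DEC total by 3): {total=-3}
  after event 2 (t=6: SET total = 33): {total=33}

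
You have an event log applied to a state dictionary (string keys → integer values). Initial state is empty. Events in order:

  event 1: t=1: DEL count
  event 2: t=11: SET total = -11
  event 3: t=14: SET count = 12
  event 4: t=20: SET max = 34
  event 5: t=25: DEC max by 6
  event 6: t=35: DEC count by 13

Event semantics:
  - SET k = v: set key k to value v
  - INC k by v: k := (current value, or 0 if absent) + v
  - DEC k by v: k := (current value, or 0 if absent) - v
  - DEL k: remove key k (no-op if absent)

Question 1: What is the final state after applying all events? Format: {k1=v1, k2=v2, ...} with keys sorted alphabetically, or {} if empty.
  after event 1 (t=1: DEL count): {}
  after event 2 (t=11: SET total = -11): {total=-11}
  after event 3 (t=14: SET count = 12): {count=12, total=-11}
  after event 4 (t=20: SET max = 34): {count=12, max=34, total=-11}
  after event 5 (t=25: DEC max by 6): {count=12, max=28, total=-11}
  after event 6 (t=35: DEC count by 13): {count=-1, max=28, total=-11}

Answer: {count=-1, max=28, total=-11}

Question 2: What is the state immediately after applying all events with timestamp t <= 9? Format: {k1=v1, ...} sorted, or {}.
Answer: {}

Derivation:
Apply events with t <= 9 (1 events):
  after event 1 (t=1: DEL count): {}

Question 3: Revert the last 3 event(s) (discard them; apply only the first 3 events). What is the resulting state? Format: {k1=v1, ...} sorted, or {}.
Answer: {count=12, total=-11}

Derivation:
Keep first 3 events (discard last 3):
  after event 1 (t=1: DEL count): {}
  after event 2 (t=11: SET total = -11): {total=-11}
  after event 3 (t=14: SET count = 12): {count=12, total=-11}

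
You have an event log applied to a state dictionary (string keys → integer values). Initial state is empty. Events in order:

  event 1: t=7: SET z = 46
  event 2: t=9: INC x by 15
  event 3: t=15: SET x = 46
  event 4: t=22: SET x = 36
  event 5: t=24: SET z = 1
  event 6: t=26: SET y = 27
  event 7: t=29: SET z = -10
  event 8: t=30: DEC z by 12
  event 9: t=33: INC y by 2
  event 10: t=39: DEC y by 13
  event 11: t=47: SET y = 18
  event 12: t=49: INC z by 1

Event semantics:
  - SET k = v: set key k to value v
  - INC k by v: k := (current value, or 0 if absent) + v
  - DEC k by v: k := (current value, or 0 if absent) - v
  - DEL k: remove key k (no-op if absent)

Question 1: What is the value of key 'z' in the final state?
Answer: -21

Derivation:
Track key 'z' through all 12 events:
  event 1 (t=7: SET z = 46): z (absent) -> 46
  event 2 (t=9: INC x by 15): z unchanged
  event 3 (t=15: SET x = 46): z unchanged
  event 4 (t=22: SET x = 36): z unchanged
  event 5 (t=24: SET z = 1): z 46 -> 1
  event 6 (t=26: SET y = 27): z unchanged
  event 7 (t=29: SET z = -10): z 1 -> -10
  event 8 (t=30: DEC z by 12): z -10 -> -22
  event 9 (t=33: INC y by 2): z unchanged
  event 10 (t=39: DEC y by 13): z unchanged
  event 11 (t=47: SET y = 18): z unchanged
  event 12 (t=49: INC z by 1): z -22 -> -21
Final: z = -21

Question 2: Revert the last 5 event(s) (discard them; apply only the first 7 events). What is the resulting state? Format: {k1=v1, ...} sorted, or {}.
Answer: {x=36, y=27, z=-10}

Derivation:
Keep first 7 events (discard last 5):
  after event 1 (t=7: SET z = 46): {z=46}
  after event 2 (t=9: INC x by 15): {x=15, z=46}
  after event 3 (t=15: SET x = 46): {x=46, z=46}
  after event 4 (t=22: SET x = 36): {x=36, z=46}
  after event 5 (t=24: SET z = 1): {x=36, z=1}
  after event 6 (t=26: SET y = 27): {x=36, y=27, z=1}
  after event 7 (t=29: SET z = -10): {x=36, y=27, z=-10}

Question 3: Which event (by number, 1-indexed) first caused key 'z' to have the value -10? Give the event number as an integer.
Looking for first event where z becomes -10:
  event 1: z = 46
  event 2: z = 46
  event 3: z = 46
  event 4: z = 46
  event 5: z = 1
  event 6: z = 1
  event 7: z 1 -> -10  <-- first match

Answer: 7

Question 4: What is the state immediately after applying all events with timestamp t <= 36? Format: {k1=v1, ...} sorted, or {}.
Answer: {x=36, y=29, z=-22}

Derivation:
Apply events with t <= 36 (9 events):
  after event 1 (t=7: SET z = 46): {z=46}
  after event 2 (t=9: INC x by 15): {x=15, z=46}
  after event 3 (t=15: SET x = 46): {x=46, z=46}
  after event 4 (t=22: SET x = 36): {x=36, z=46}
  after event 5 (t=24: SET z = 1): {x=36, z=1}
  after event 6 (t=26: SET y = 27): {x=36, y=27, z=1}
  after event 7 (t=29: SET z = -10): {x=36, y=27, z=-10}
  after event 8 (t=30: DEC z by 12): {x=36, y=27, z=-22}
  after event 9 (t=33: INC y by 2): {x=36, y=29, z=-22}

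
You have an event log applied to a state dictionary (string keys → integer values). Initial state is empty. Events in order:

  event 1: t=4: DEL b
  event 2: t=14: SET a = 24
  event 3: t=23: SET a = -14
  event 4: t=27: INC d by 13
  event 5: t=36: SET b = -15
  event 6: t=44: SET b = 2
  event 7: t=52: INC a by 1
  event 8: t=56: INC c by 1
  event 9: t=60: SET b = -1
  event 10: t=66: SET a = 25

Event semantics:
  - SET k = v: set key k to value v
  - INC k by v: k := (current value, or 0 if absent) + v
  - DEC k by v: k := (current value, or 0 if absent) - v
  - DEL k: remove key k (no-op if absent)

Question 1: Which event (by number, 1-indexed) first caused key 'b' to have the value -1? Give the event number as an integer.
Answer: 9

Derivation:
Looking for first event where b becomes -1:
  event 5: b = -15
  event 6: b = 2
  event 7: b = 2
  event 8: b = 2
  event 9: b 2 -> -1  <-- first match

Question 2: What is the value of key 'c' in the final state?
Answer: 1

Derivation:
Track key 'c' through all 10 events:
  event 1 (t=4: DEL b): c unchanged
  event 2 (t=14: SET a = 24): c unchanged
  event 3 (t=23: SET a = -14): c unchanged
  event 4 (t=27: INC d by 13): c unchanged
  event 5 (t=36: SET b = -15): c unchanged
  event 6 (t=44: SET b = 2): c unchanged
  event 7 (t=52: INC a by 1): c unchanged
  event 8 (t=56: INC c by 1): c (absent) -> 1
  event 9 (t=60: SET b = -1): c unchanged
  event 10 (t=66: SET a = 25): c unchanged
Final: c = 1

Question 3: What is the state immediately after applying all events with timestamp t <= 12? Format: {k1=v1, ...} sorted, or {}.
Answer: {}

Derivation:
Apply events with t <= 12 (1 events):
  after event 1 (t=4: DEL b): {}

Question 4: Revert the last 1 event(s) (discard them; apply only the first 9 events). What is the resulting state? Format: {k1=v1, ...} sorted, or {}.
Keep first 9 events (discard last 1):
  after event 1 (t=4: DEL b): {}
  after event 2 (t=14: SET a = 24): {a=24}
  after event 3 (t=23: SET a = -14): {a=-14}
  after event 4 (t=27: INC d by 13): {a=-14, d=13}
  after event 5 (t=36: SET b = -15): {a=-14, b=-15, d=13}
  after event 6 (t=44: SET b = 2): {a=-14, b=2, d=13}
  after event 7 (t=52: INC a by 1): {a=-13, b=2, d=13}
  after event 8 (t=56: INC c by 1): {a=-13, b=2, c=1, d=13}
  after event 9 (t=60: SET b = -1): {a=-13, b=-1, c=1, d=13}

Answer: {a=-13, b=-1, c=1, d=13}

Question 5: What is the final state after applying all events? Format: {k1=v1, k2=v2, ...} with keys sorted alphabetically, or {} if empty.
Answer: {a=25, b=-1, c=1, d=13}

Derivation:
  after event 1 (t=4: DEL b): {}
  after event 2 (t=14: SET a = 24): {a=24}
  after event 3 (t=23: SET a = -14): {a=-14}
  after event 4 (t=27: INC d by 13): {a=-14, d=13}
  after event 5 (t=36: SET b = -15): {a=-14, b=-15, d=13}
  after event 6 (t=44: SET b = 2): {a=-14, b=2, d=13}
  after event 7 (t=52: INC a by 1): {a=-13, b=2, d=13}
  after event 8 (t=56: INC c by 1): {a=-13, b=2, c=1, d=13}
  after event 9 (t=60: SET b = -1): {a=-13, b=-1, c=1, d=13}
  after event 10 (t=66: SET a = 25): {a=25, b=-1, c=1, d=13}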